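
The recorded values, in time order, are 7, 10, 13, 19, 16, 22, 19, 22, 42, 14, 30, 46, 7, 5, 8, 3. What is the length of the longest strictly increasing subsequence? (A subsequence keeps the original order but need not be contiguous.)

8

Track the smallest tail for each achievable length (strict):
7 → extends → [7]
10 → extends → [7, 10]
13 → extends → [7, 10, 13]
19 → extends → [7, 10, 13, 19]
16 → replaces 19 → [7, 10, 13, 16]
22 → extends → [7, 10, 13, 16, 22]
19 → replaces 22 → [7, 10, 13, 16, 19]
22 → extends → [7, 10, 13, 16, 19, 22]
42 → extends → [7, 10, 13, 16, 19, 22, 42]
14 → replaces 16 → [7, 10, 13, 14, 19, 22, 42]
30 → replaces 42 → [7, 10, 13, 14, 19, 22, 30]
46 → extends → [7, 10, 13, 14, 19, 22, 30, 46]
7 → already a tail → [7, 10, 13, 14, 19, 22, 30, 46]
5 → replaces 7 → [5, 10, 13, 14, 19, 22, 30, 46]
8 → replaces 10 → [5, 8, 13, 14, 19, 22, 30, 46]
3 → replaces 5 → [3, 8, 13, 14, 19, 22, 30, 46]
Eight tails, so the longest strictly increasing subsequence has length 8 (e.g. 7, 10, 13, 16, 19, 22, 42, 46).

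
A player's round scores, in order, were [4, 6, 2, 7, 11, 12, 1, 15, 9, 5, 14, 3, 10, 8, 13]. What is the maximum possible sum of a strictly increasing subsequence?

55

Let S[i] be the best sum of a strictly increasing subsequence ending at i:
i:      1  2  3  4  5  6  7  8  9 10 11 12 13 14 15
a[i]:   4  6  2  7 11 12  1 15  9  5 14  3 10  8 13
S:      4 10  2 17 28 40  1 55 26  9 54  5 36 25 53
Maximum is 55 (e.g. 4 + 6 + 7 + 11 + 12 + 15).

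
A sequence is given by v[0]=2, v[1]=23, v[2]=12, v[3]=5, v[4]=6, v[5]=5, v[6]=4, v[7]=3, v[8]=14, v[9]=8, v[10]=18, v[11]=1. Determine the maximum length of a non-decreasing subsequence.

5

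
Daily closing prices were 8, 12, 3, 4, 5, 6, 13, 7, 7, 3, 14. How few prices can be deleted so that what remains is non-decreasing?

Fewest deletions = n − (longest non-decreasing subsequence).
i:      1  2  3  4  5  6  7  8  9 10 11
a[i]:   8 12  3  4  5  6 13  7  7  3 14
dp:     1  2  1  2  3  4  5  5  6  2  7
max dp = 7, so deletions = 11 − 7 = 4.

4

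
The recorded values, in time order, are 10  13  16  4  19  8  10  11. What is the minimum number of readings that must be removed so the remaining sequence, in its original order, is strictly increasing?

4

Fewest deletions = n − (longest strictly increasing subsequence).
Patience tails:
10 → extends → [10]
13 → extends → [10, 13]
16 → extends → [10, 13, 16]
4 → replaces 10 → [4, 13, 16]
19 → extends → [4, 13, 16, 19]
8 → replaces 13 → [4, 8, 16, 19]
10 → replaces 16 → [4, 8, 10, 19]
11 → replaces 19 → [4, 8, 10, 11]
Longest strictly increasing subsequence has length 4, so deletions = 8 − 4 = 4.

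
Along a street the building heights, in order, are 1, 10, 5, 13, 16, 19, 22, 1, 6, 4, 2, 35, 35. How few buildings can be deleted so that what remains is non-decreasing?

5

Fewest deletions = n − (longest non-decreasing subsequence).
i:      1  2  3  4  5  6  7  8  9 10 11 12 13
a[i]:   1 10  5 13 16 19 22  1  6  4  2 35 35
dp:     1  2  2  3  4  5  6  2  3  3  3  7  8
max dp = 8, so deletions = 13 − 8 = 5.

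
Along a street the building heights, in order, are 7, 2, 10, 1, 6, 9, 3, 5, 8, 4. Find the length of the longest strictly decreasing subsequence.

4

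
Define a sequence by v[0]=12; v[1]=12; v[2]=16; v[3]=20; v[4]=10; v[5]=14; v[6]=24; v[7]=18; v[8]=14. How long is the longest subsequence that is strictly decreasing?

Negate each value so 'decreasing' becomes 'increasing', then run patience tails on the negated sequence:
-12 → extends → [-12]
-12 → already a tail → [-12]
-16 → replaces -12 → [-16]
-20 → replaces -16 → [-20]
-10 → extends → [-20, -10]
-14 → replaces -10 → [-20, -14]
-24 → replaces -20 → [-24, -14]
-18 → replaces -14 → [-24, -18]
-14 → extends → [-24, -18, -14]
Three tails, so the longest strictly decreasing subsequence of the original has length 3.

3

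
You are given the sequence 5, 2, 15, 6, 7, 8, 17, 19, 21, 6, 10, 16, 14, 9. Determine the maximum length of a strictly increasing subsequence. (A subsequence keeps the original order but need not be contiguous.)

Let dp[i] be the length of the longest such subsequence ending at index i:
i:      1  2  3  4  5  6  7  8  9 10 11 12 13 14
a[i]:   5  2 15  6  7  8 17 19 21  6 10 16 14  9
dp:     1  1  2  2  3  4  5  6  7  2  5  6  6  5
Maximum dp value is 7.

7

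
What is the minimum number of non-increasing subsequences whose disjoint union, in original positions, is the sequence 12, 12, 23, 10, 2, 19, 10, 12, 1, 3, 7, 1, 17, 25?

5

Place each on the leftmost legal pile:
12 → new pile 1 (tops now [12])
12 → pile 1 (tops now [12])
23 → new pile 2 (tops now [12, 23])
10 → pile 1 (tops now [10, 23])
2 → pile 1 (tops now [2, 23])
19 → pile 2 (tops now [2, 19])
10 → pile 2 (tops now [2, 10])
12 → new pile 3 (tops now [2, 10, 12])
1 → pile 1 (tops now [1, 10, 12])
3 → pile 2 (tops now [1, 3, 12])
7 → pile 3 (tops now [1, 3, 7])
1 → pile 1 (tops now [1, 3, 7])
17 → new pile 4 (tops now [1, 3, 7, 17])
25 → new pile 5 (tops now [1, 3, 7, 17, 25])
Five piles.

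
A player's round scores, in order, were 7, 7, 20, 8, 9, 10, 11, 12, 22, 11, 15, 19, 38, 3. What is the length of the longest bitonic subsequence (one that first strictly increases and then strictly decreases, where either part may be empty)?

10

inc[i] = longest strictly increasing subsequence ending at i; dec[i] = longest strictly decreasing subsequence starting at i:
i:      1  2  3  4  5  6  7  8  9 10 11 12 13 14
a[i]:   7  7 20  8  9 10 11 12 22 11 15 19 38  3
inc:    1  1  2  2  3  4  5  6  7  5  7  8  9  1
dec:    2  2  4  2  2  2  2  3  3  2  2  2  2  1
Best peak at i=13 (value 38): inc=9, dec=2, length 9+2−1 = 10.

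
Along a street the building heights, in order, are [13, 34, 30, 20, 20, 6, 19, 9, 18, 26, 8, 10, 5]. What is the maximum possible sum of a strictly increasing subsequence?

59

Let S[i] be the best sum of a strictly increasing subsequence ending at i:
i:      1  2  3  4  5  6  7  8  9 10 11 12 13
a[i]:  13 34 30 20 20  6 19  9 18 26  8 10  5
S:     13 47 43 33 33  6 32 15 33 59 14 25  5
Maximum is 59 (e.g. 6 + 9 + 18 + 26).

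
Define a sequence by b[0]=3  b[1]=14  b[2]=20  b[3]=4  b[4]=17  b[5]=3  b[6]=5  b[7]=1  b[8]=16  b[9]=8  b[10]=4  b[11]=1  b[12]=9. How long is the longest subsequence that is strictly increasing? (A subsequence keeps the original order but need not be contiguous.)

5

Let dp[i] be the length of the longest such subsequence ending at index i:
i:      0  1  2  3  4  5  6  7  8  9 10 11 12
b[i]:   3 14 20  4 17  3  5  1 16  8  4  1  9
dp:     1  2  3  2  3  1  3  1  4  4  2  1  5
Maximum dp value is 5.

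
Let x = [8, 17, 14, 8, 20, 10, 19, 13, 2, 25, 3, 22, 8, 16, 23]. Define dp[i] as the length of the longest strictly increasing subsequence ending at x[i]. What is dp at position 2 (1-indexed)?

2

dp[i] = 1 + max{dp[j] : j<i, x[j]<x[i]} (or 1 if no such j):
i:      1  2  3  4  5  6  7  8  9 10 11 12 13 14 15
x[i]:   8 17 14  8 20 10 19 13  2 25  3 22  8 16 23
dp:     1  2  2  1  3  2  3  3  1  4  2  4  3  4  5
At index 2 the value is 2.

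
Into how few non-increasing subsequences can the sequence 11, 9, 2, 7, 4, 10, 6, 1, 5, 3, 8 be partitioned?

The minimum number of non-increasing subsequences covering a sequence equals the length of its longest strictly increasing subsequence.
LIS length is 4 (e.g. 2, 4, 6, 8), so 4 piles are needed.

4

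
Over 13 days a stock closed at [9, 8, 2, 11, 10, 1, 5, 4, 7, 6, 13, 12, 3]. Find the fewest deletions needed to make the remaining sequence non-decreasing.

Fewest deletions = n − (longest non-decreasing subsequence).
i:      1  2  3  4  5  6  7  8  9 10 11 12 13
a[i]:   9  8  2 11 10  1  5  4  7  6 13 12  3
dp:     1  1  1  2  2  1  2  2  3  3  4  4  2
max dp = 4, so deletions = 13 − 4 = 9.

9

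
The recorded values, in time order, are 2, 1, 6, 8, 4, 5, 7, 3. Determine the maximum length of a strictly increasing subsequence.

Track the smallest tail for each achievable length (strict):
2 → extends → [2]
1 → replaces 2 → [1]
6 → extends → [1, 6]
8 → extends → [1, 6, 8]
4 → replaces 6 → [1, 4, 8]
5 → replaces 8 → [1, 4, 5]
7 → extends → [1, 4, 5, 7]
3 → replaces 4 → [1, 3, 5, 7]
Four tails, so the longest strictly increasing subsequence has length 4 (e.g. 2, 4, 5, 7).

4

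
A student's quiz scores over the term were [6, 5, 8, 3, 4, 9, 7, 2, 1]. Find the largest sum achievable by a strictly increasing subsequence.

Let S[i] be the best sum of a strictly increasing subsequence ending at i:
i:      1  2  3  4  5  6  7  8  9
a[i]:   6  5  8  3  4  9  7  2  1
S:      6  5 14  3  7 23 14  2  1
Maximum is 23 (e.g. 6 + 8 + 9).

23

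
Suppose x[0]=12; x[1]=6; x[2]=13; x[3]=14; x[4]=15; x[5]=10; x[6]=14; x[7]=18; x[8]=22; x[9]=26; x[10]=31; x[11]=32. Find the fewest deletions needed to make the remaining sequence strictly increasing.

Fewest deletions = n − (longest strictly increasing subsequence).
i:      0  1  2  3  4  5  6  7  8  9 10 11
x[i]:  12  6 13 14 15 10 14 18 22 26 31 32
dp:     1  1  2  3  4  2  3  5  6  7  8  9
max dp = 9, so deletions = 12 − 9 = 3.

3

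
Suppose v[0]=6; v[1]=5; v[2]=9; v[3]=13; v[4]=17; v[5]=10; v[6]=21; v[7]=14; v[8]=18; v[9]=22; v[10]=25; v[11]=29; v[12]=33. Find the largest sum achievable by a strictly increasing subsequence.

Let S[i] be the best sum of a strictly increasing subsequence ending at i:
i:       0   1   2   3   4   5   6   7   8   9  10  11  12
v[i]:    6   5   9  13  17  10  21  14  18  22  25  29  33
S:       6   5  15  28  45  25  66  42  63  88 113 142 175
Maximum is 175 (e.g. 6 + 9 + 13 + 17 + 21 + 22 + 25 + 29 + 33).

175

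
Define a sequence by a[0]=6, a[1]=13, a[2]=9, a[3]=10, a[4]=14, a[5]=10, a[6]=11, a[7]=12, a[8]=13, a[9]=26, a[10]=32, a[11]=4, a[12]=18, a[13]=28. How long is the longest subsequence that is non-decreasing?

Track the smallest tail for each achievable length (allowing ties):
6 → extends → [6]
13 → extends → [6, 13]
9 → replaces 13 → [6, 9]
10 → extends → [6, 9, 10]
14 → extends → [6, 9, 10, 14]
10 → replaces 14 → [6, 9, 10, 10]
11 → extends → [6, 9, 10, 10, 11]
12 → extends → [6, 9, 10, 10, 11, 12]
13 → extends → [6, 9, 10, 10, 11, 12, 13]
26 → extends → [6, 9, 10, 10, 11, 12, 13, 26]
32 → extends → [6, 9, 10, 10, 11, 12, 13, 26, 32]
4 → replaces 6 → [4, 9, 10, 10, 11, 12, 13, 26, 32]
18 → replaces 26 → [4, 9, 10, 10, 11, 12, 13, 18, 32]
28 → replaces 32 → [4, 9, 10, 10, 11, 12, 13, 18, 28]
Nine tails, so the longest non-decreasing subsequence has length 9 (e.g. 6, 9, 10, 10, 11, 12, 13, 26, 32).

9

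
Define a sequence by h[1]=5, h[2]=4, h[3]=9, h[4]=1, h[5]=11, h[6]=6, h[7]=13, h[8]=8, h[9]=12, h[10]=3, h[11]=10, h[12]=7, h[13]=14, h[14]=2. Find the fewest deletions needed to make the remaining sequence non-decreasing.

9

Fewest deletions = n − (longest non-decreasing subsequence).
Patience tails:
5 → extends → [5]
4 → replaces 5 → [4]
9 → extends → [4, 9]
1 → replaces 4 → [1, 9]
11 → extends → [1, 9, 11]
6 → replaces 9 → [1, 6, 11]
13 → extends → [1, 6, 11, 13]
8 → replaces 11 → [1, 6, 8, 13]
12 → replaces 13 → [1, 6, 8, 12]
3 → replaces 6 → [1, 3, 8, 12]
10 → replaces 12 → [1, 3, 8, 10]
7 → replaces 8 → [1, 3, 7, 10]
14 → extends → [1, 3, 7, 10, 14]
2 → replaces 3 → [1, 2, 7, 10, 14]
Longest non-decreasing subsequence has length 5, so deletions = 14 − 5 = 9.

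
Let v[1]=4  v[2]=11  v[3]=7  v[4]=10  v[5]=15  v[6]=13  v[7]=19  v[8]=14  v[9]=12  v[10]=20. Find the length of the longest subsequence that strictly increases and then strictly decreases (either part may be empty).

7

inc[i] = longest strictly increasing subsequence ending at i; dec[i] = longest strictly decreasing subsequence starting at i:
i:      1  2  3  4  5  6  7  8  9 10
v[i]:   4 11  7 10 15 13 19 14 12 20
inc:    1  2  2  3  4  4  5  5  4  6
dec:    1  2  1  1  3  2  3  2  1  1
Best peak at i=7 (value 19): inc=5, dec=3, length 5+3−1 = 7.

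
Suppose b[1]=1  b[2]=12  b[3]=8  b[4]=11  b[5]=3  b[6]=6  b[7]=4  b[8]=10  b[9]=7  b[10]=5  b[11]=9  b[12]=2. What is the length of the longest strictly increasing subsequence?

Track the smallest tail for each achievable length (strict):
1 → extends → [1]
12 → extends → [1, 12]
8 → replaces 12 → [1, 8]
11 → extends → [1, 8, 11]
3 → replaces 8 → [1, 3, 11]
6 → replaces 11 → [1, 3, 6]
4 → replaces 6 → [1, 3, 4]
10 → extends → [1, 3, 4, 10]
7 → replaces 10 → [1, 3, 4, 7]
5 → replaces 7 → [1, 3, 4, 5]
9 → extends → [1, 3, 4, 5, 9]
2 → replaces 3 → [1, 2, 4, 5, 9]
Five tails, so the longest strictly increasing subsequence has length 5 (e.g. 1, 3, 6, 7, 9).

5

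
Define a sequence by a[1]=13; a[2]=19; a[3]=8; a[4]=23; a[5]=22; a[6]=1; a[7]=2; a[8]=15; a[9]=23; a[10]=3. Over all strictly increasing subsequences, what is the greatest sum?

77

Let S[i] be the best sum of a strictly increasing subsequence ending at i:
i:      1  2  3  4  5  6  7  8  9 10
a[i]:  13 19  8 23 22  1  2 15 23  3
S:     13 32  8 55 54  1  3 28 77  6
Maximum is 77 (e.g. 13 + 19 + 22 + 23).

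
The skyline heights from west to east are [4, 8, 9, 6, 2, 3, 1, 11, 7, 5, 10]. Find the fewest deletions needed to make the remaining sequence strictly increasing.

7

Fewest deletions = n − (longest strictly increasing subsequence).
Patience tails:
4 → extends → [4]
8 → extends → [4, 8]
9 → extends → [4, 8, 9]
6 → replaces 8 → [4, 6, 9]
2 → replaces 4 → [2, 6, 9]
3 → replaces 6 → [2, 3, 9]
1 → replaces 2 → [1, 3, 9]
11 → extends → [1, 3, 9, 11]
7 → replaces 9 → [1, 3, 7, 11]
5 → replaces 7 → [1, 3, 5, 11]
10 → replaces 11 → [1, 3, 5, 10]
Longest strictly increasing subsequence has length 4, so deletions = 11 − 4 = 7.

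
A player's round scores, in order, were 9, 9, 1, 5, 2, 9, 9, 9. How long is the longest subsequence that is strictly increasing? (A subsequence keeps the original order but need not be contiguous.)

3

Track the smallest tail for each achievable length (strict):
9 → extends → [9]
9 → already a tail → [9]
1 → replaces 9 → [1]
5 → extends → [1, 5]
2 → replaces 5 → [1, 2]
9 → extends → [1, 2, 9]
9 → already a tail → [1, 2, 9]
9 → already a tail → [1, 2, 9]
Three tails, so the longest strictly increasing subsequence has length 3 (e.g. 1, 5, 9).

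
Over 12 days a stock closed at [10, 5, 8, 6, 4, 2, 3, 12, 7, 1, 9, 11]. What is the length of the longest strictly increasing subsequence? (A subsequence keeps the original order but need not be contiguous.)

Let dp[i] be the length of the longest such subsequence ending at index i:
i:      1  2  3  4  5  6  7  8  9 10 11 12
a[i]:  10  5  8  6  4  2  3 12  7  1  9 11
dp:     1  1  2  2  1  1  2  3  3  1  4  5
Maximum dp value is 5.

5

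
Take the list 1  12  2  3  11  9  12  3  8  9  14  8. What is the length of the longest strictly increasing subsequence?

Let dp[i] be the length of the longest such subsequence ending at index i:
i:      1  2  3  4  5  6  7  8  9 10 11 12
a[i]:   1 12  2  3 11  9 12  3  8  9 14  8
dp:     1  2  2  3  4  4  5  3  4  5  6  4
Maximum dp value is 6.

6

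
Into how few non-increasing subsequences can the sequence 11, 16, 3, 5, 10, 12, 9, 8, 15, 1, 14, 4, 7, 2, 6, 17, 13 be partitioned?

6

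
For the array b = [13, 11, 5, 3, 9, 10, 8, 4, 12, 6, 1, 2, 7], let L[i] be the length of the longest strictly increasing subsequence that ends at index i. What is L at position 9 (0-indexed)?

3

dp[i] = 1 + max{dp[j] : j<i, b[j]<b[i]} (or 1 if no such j):
i:      0  1  2  3  4  5  6  7  8  9 10 11 12
b[i]:  13 11  5  3  9 10  8  4 12  6  1  2  7
dp:     1  1  1  1  2  3  2  2  4  3  1  2  4
At index 9 the value is 3.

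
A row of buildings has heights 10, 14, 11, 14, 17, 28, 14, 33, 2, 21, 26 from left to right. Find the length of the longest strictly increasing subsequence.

6

Let dp[i] be the length of the longest such subsequence ending at index i:
i:      1  2  3  4  5  6  7  8  9 10 11
a[i]:  10 14 11 14 17 28 14 33  2 21 26
dp:     1  2  2  3  4  5  3  6  1  5  6
Maximum dp value is 6.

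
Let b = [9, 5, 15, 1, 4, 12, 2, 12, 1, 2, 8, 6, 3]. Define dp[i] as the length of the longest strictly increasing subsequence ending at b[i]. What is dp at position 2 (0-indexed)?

dp[i] = 1 + max{dp[j] : j<i, b[j]<b[i]} (or 1 if no such j):
i:      0  1  2  3  4  5  6  7  8  9 10 11 12
b[i]:   9  5 15  1  4 12  2 12  1  2  8  6  3
dp:     1  1  2  1  2  3  2  3  1  2  3  3  3
At index 2 the value is 2.

2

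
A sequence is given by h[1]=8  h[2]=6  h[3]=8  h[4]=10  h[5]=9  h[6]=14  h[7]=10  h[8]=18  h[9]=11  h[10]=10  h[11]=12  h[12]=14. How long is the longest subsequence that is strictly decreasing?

3

Negate each value so 'decreasing' becomes 'increasing', then run patience tails on the negated sequence:
-8 → extends → [-8]
-6 → extends → [-8, -6]
-8 → already a tail → [-8, -6]
-10 → replaces -8 → [-10, -6]
-9 → replaces -6 → [-10, -9]
-14 → replaces -10 → [-14, -9]
-10 → replaces -9 → [-14, -10]
-18 → replaces -14 → [-18, -10]
-11 → replaces -10 → [-18, -11]
-10 → extends → [-18, -11, -10]
-12 → replaces -11 → [-18, -12, -10]
-14 → replaces -12 → [-18, -14, -10]
Three tails, so the longest strictly decreasing subsequence of the original has length 3.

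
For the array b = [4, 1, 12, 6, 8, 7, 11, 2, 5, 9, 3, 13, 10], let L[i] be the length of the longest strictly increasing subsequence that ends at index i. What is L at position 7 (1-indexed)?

dp[i] = 1 + max{dp[j] : j<i, b[j]<b[i]} (or 1 if no such j):
i:      1  2  3  4  5  6  7  8  9 10 11 12 13
b[i]:   4  1 12  6  8  7 11  2  5  9  3 13 10
dp:     1  1  2  2  3  3  4  2  3  4  3  5  5
At index 7 the value is 4.

4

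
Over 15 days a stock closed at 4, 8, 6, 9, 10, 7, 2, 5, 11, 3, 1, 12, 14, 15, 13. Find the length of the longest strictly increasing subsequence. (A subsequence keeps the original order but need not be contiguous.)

8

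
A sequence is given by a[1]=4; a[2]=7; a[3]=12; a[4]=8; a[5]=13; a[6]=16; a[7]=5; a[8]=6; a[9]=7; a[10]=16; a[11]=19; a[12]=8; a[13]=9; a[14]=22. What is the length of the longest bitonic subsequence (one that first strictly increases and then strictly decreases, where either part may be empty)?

inc[i] = longest strictly increasing subsequence ending at i; dec[i] = longest strictly decreasing subsequence starting at i:
i:      1  2  3  4  5  6  7  8  9 10 11 12 13 14
a[i]:   4  7 12  8 13 16  5  6  7 16 19  8  9 22
inc:    1  2  3  3  4  5  2  3  4  5  6  5  6  7
dec:    1  2  3  2  2  2  1  1  1  2  2  1  1  1
Best peak at i=11 (value 19): inc=6, dec=2, length 6+2−1 = 7.

7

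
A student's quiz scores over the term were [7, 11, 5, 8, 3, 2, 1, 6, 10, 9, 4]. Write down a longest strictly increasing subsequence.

Patience tails give the LIS length; then backtrack through the dp parents:
7 → extends → [7]
11 → extends → [7, 11]
5 → replaces 7 → [5, 11]
8 → replaces 11 → [5, 8]
3 → replaces 5 → [3, 8]
2 → replaces 3 → [2, 8]
1 → replaces 2 → [1, 8]
6 → replaces 8 → [1, 6]
10 → extends → [1, 6, 10]
9 → replaces 10 → [1, 6, 9]
4 → replaces 6 → [1, 4, 9]
Length 3; one witness is 7, 8, 10.

7, 8, 10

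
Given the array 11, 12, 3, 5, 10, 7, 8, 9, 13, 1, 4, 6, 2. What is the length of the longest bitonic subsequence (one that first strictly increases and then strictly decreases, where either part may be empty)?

inc[i] = longest strictly increasing subsequence ending at i; dec[i] = longest strictly decreasing subsequence starting at i:
i:      1  2  3  4  5  6  7  8  9 10 11 12 13
a[i]:  11 12  3  5 10  7  8  9 13  1  4  6  2
inc:    1  2  1  2  3  3  4  5  6  1  2  3  2
dec:    5  5  2  3  4  3  3  3  3  1  2  2  1
Best peak at i=9 (value 13): inc=6, dec=3, length 6+3−1 = 8.

8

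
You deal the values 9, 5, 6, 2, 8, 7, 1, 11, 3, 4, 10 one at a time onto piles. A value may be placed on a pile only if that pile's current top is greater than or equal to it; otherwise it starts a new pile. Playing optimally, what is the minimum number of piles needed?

Place each on the leftmost legal pile:
9 → new pile 1 (tops now [9])
5 → pile 1 (tops now [5])
6 → new pile 2 (tops now [5, 6])
2 → pile 1 (tops now [2, 6])
8 → new pile 3 (tops now [2, 6, 8])
7 → pile 3 (tops now [2, 6, 7])
1 → pile 1 (tops now [1, 6, 7])
11 → new pile 4 (tops now [1, 6, 7, 11])
3 → pile 2 (tops now [1, 3, 7, 11])
4 → pile 3 (tops now [1, 3, 4, 11])
10 → pile 4 (tops now [1, 3, 4, 10])
Four piles.

4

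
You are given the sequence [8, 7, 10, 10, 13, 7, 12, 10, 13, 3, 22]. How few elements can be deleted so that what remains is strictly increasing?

Fewest deletions = n − (longest strictly increasing subsequence).
i:      1  2  3  4  5  6  7  8  9 10 11
a[i]:   8  7 10 10 13  7 12 10 13  3 22
dp:     1  1  2  2  3  1  3  2  4  1  5
max dp = 5, so deletions = 11 − 5 = 6.

6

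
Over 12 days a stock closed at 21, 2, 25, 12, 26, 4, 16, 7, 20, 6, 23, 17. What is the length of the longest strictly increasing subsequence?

5

Track the smallest tail for each achievable length (strict):
21 → extends → [21]
2 → replaces 21 → [2]
25 → extends → [2, 25]
12 → replaces 25 → [2, 12]
26 → extends → [2, 12, 26]
4 → replaces 12 → [2, 4, 26]
16 → replaces 26 → [2, 4, 16]
7 → replaces 16 → [2, 4, 7]
20 → extends → [2, 4, 7, 20]
6 → replaces 7 → [2, 4, 6, 20]
23 → extends → [2, 4, 6, 20, 23]
17 → replaces 20 → [2, 4, 6, 17, 23]
Five tails, so the longest strictly increasing subsequence has length 5 (e.g. 2, 12, 16, 20, 23).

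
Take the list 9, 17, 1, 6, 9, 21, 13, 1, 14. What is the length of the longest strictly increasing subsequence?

5

Track the smallest tail for each achievable length (strict):
9 → extends → [9]
17 → extends → [9, 17]
1 → replaces 9 → [1, 17]
6 → replaces 17 → [1, 6]
9 → extends → [1, 6, 9]
21 → extends → [1, 6, 9, 21]
13 → replaces 21 → [1, 6, 9, 13]
1 → already a tail → [1, 6, 9, 13]
14 → extends → [1, 6, 9, 13, 14]
Five tails, so the longest strictly increasing subsequence has length 5 (e.g. 1, 6, 9, 13, 14).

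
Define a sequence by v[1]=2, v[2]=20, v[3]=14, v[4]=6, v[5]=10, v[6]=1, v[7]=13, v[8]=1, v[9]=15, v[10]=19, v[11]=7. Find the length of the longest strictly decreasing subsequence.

Let dp[i] be the longest strictly decreasing subsequence ending at i:
i:      1  2  3  4  5  6  7  8  9 10 11
v[i]:   2 20 14  6 10  1 13  1 15 19  7
dp:     1  1  2  3  3  4  3  4  2  2  4
Maximum is 4.

4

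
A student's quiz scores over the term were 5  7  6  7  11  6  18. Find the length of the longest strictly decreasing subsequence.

Negate each value so 'decreasing' becomes 'increasing', then run patience tails on the negated sequence:
-5 → extends → [-5]
-7 → replaces -5 → [-7]
-6 → extends → [-7, -6]
-7 → already a tail → [-7, -6]
-11 → replaces -7 → [-11, -6]
-6 → already a tail → [-11, -6]
-18 → replaces -11 → [-18, -6]
Two tails, so the longest strictly decreasing subsequence of the original has length 2.

2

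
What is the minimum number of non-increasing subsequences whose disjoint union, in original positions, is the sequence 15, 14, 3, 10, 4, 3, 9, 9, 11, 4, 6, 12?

5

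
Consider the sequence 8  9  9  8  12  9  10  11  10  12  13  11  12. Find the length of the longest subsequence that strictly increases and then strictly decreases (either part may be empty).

inc[i] = longest strictly increasing subsequence ending at i; dec[i] = longest strictly decreasing subsequence starting at i:
i:      1  2  3  4  5  6  7  8  9 10 11 12 13
a[i]:   8  9  9  8 12  9 10 11 10 12 13 11 12
inc:    1  2  2  1  3  2  3  4  3  5  6  4  5
dec:    1  2  2  1  3  1  1  2  1  2  2  1  1
Best peak at i=11 (value 13): inc=6, dec=2, length 6+2−1 = 7.

7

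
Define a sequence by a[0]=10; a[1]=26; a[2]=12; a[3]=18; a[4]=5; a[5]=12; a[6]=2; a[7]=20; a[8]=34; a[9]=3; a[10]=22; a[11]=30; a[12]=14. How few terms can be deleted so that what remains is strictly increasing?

Fewest deletions = n − (longest strictly increasing subsequence).
Patience tails:
10 → extends → [10]
26 → extends → [10, 26]
12 → replaces 26 → [10, 12]
18 → extends → [10, 12, 18]
5 → replaces 10 → [5, 12, 18]
12 → already a tail → [5, 12, 18]
2 → replaces 5 → [2, 12, 18]
20 → extends → [2, 12, 18, 20]
34 → extends → [2, 12, 18, 20, 34]
3 → replaces 12 → [2, 3, 18, 20, 34]
22 → replaces 34 → [2, 3, 18, 20, 22]
30 → extends → [2, 3, 18, 20, 22, 30]
14 → replaces 18 → [2, 3, 14, 20, 22, 30]
Longest strictly increasing subsequence has length 6, so deletions = 13 − 6 = 7.

7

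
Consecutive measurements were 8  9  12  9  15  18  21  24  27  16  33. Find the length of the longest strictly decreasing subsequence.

2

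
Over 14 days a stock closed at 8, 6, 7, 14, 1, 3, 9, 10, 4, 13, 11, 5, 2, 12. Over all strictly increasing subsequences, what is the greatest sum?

55

Let S[i] be the best sum of a strictly increasing subsequence ending at i:
i:      1  2  3  4  5  6  7  8  9 10 11 12 13 14
a[i]:   8  6  7 14  1  3  9 10  4 13 11  5  2 12
S:      8  6 13 27  1  4 22 32  8 45 43 13  3 55
Maximum is 55 (e.g. 6 + 7 + 9 + 10 + 11 + 12).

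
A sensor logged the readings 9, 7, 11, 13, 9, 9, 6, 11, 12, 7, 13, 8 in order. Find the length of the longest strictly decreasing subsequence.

3

Let dp[i] be the longest strictly decreasing subsequence ending at i:
i:      1  2  3  4  5  6  7  8  9 10 11 12
a[i]:   9  7 11 13  9  9  6 11 12  7 13  8
dp:     1  2  1  1  2  2  3  2  2  3  1  3
Maximum is 3.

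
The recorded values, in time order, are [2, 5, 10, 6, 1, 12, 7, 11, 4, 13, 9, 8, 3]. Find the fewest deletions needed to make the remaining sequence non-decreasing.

Fewest deletions = n − (longest non-decreasing subsequence).
Patience tails:
2 → extends → [2]
5 → extends → [2, 5]
10 → extends → [2, 5, 10]
6 → replaces 10 → [2, 5, 6]
1 → replaces 2 → [1, 5, 6]
12 → extends → [1, 5, 6, 12]
7 → replaces 12 → [1, 5, 6, 7]
11 → extends → [1, 5, 6, 7, 11]
4 → replaces 5 → [1, 4, 6, 7, 11]
13 → extends → [1, 4, 6, 7, 11, 13]
9 → replaces 11 → [1, 4, 6, 7, 9, 13]
8 → replaces 9 → [1, 4, 6, 7, 8, 13]
3 → replaces 4 → [1, 3, 6, 7, 8, 13]
Longest non-decreasing subsequence has length 6, so deletions = 13 − 6 = 7.

7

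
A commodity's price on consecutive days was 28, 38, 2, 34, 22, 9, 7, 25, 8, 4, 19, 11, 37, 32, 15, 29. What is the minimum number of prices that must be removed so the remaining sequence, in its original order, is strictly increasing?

Fewest deletions = n − (longest strictly increasing subsequence).
i:      1  2  3  4  5  6  7  8  9 10 11 12 13 14 15 16
a[i]:  28 38  2 34 22  9  7 25  8  4 19 11 37 32 15 29
dp:     1  2  1  2  2  2  2  3  3  2  4  4  5  5  5  6
max dp = 6, so deletions = 16 − 6 = 10.

10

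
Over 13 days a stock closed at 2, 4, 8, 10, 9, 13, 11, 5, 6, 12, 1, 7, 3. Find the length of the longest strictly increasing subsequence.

6

Track the smallest tail for each achievable length (strict):
2 → extends → [2]
4 → extends → [2, 4]
8 → extends → [2, 4, 8]
10 → extends → [2, 4, 8, 10]
9 → replaces 10 → [2, 4, 8, 9]
13 → extends → [2, 4, 8, 9, 13]
11 → replaces 13 → [2, 4, 8, 9, 11]
5 → replaces 8 → [2, 4, 5, 9, 11]
6 → replaces 9 → [2, 4, 5, 6, 11]
12 → extends → [2, 4, 5, 6, 11, 12]
1 → replaces 2 → [1, 4, 5, 6, 11, 12]
7 → replaces 11 → [1, 4, 5, 6, 7, 12]
3 → replaces 4 → [1, 3, 5, 6, 7, 12]
Six tails, so the longest strictly increasing subsequence has length 6 (e.g. 2, 4, 8, 10, 11, 12).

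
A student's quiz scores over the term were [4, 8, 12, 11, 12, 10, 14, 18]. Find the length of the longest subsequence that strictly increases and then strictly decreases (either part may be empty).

6

inc[i] = longest strictly increasing subsequence ending at i; dec[i] = longest strictly decreasing subsequence starting at i:
i:      1  2  3  4  5  6  7  8
a[i]:   4  8 12 11 12 10 14 18
inc:    1  2  3  3  4  3  5  6
dec:    1  1  3  2  2  1  1  1
Best peak at i=8 (value 18): inc=6, dec=1, length 6+1−1 = 6.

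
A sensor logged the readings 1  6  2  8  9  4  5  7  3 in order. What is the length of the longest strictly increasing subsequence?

Let dp[i] be the length of the longest such subsequence ending at index i:
i:     1 2 3 4 5 6 7 8 9
a[i]:  1 6 2 8 9 4 5 7 3
dp:    1 2 2 3 4 3 4 5 3
Maximum dp value is 5.

5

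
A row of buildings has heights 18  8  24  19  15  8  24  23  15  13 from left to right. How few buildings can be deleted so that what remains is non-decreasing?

7

Fewest deletions = n − (longest non-decreasing subsequence).
Patience tails:
18 → extends → [18]
8 → replaces 18 → [8]
24 → extends → [8, 24]
19 → replaces 24 → [8, 19]
15 → replaces 19 → [8, 15]
8 → replaces 15 → [8, 8]
24 → extends → [8, 8, 24]
23 → replaces 24 → [8, 8, 23]
15 → replaces 23 → [8, 8, 15]
13 → replaces 15 → [8, 8, 13]
Longest non-decreasing subsequence has length 3, so deletions = 10 − 3 = 7.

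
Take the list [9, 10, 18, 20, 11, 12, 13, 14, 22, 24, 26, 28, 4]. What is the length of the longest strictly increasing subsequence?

10

Track the smallest tail for each achievable length (strict):
9 → extends → [9]
10 → extends → [9, 10]
18 → extends → [9, 10, 18]
20 → extends → [9, 10, 18, 20]
11 → replaces 18 → [9, 10, 11, 20]
12 → replaces 20 → [9, 10, 11, 12]
13 → extends → [9, 10, 11, 12, 13]
14 → extends → [9, 10, 11, 12, 13, 14]
22 → extends → [9, 10, 11, 12, 13, 14, 22]
24 → extends → [9, 10, 11, 12, 13, 14, 22, 24]
26 → extends → [9, 10, 11, 12, 13, 14, 22, 24, 26]
28 → extends → [9, 10, 11, 12, 13, 14, 22, 24, 26, 28]
4 → replaces 9 → [4, 10, 11, 12, 13, 14, 22, 24, 26, 28]
Ten tails, so the longest strictly increasing subsequence has length 10 (e.g. 9, 10, 11, 12, 13, 14, 22, 24, 26, 28).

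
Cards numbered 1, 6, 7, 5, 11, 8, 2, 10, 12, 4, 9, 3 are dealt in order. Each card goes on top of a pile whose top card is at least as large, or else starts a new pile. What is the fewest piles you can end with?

6

Place each on the leftmost legal pile:
1 → new pile 1 (tops now [1])
6 → new pile 2 (tops now [1, 6])
7 → new pile 3 (tops now [1, 6, 7])
5 → pile 2 (tops now [1, 5, 7])
11 → new pile 4 (tops now [1, 5, 7, 11])
8 → pile 4 (tops now [1, 5, 7, 8])
2 → pile 2 (tops now [1, 2, 7, 8])
10 → new pile 5 (tops now [1, 2, 7, 8, 10])
12 → new pile 6 (tops now [1, 2, 7, 8, 10, 12])
4 → pile 3 (tops now [1, 2, 4, 8, 10, 12])
9 → pile 5 (tops now [1, 2, 4, 8, 9, 12])
3 → pile 3 (tops now [1, 2, 3, 8, 9, 12])
Six piles.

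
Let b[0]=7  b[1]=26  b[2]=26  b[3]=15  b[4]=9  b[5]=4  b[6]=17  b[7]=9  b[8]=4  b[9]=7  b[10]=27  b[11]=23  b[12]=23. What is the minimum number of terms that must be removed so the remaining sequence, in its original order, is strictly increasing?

Fewest deletions = n − (longest strictly increasing subsequence).
Patience tails:
7 → extends → [7]
26 → extends → [7, 26]
26 → already a tail → [7, 26]
15 → replaces 26 → [7, 15]
9 → replaces 15 → [7, 9]
4 → replaces 7 → [4, 9]
17 → extends → [4, 9, 17]
9 → already a tail → [4, 9, 17]
4 → already a tail → [4, 9, 17]
7 → replaces 9 → [4, 7, 17]
27 → extends → [4, 7, 17, 27]
23 → replaces 27 → [4, 7, 17, 23]
23 → already a tail → [4, 7, 17, 23]
Longest strictly increasing subsequence has length 4, so deletions = 13 − 4 = 9.

9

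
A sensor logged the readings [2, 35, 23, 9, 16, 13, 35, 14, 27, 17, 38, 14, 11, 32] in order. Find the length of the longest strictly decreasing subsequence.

5

Negate each value so 'decreasing' becomes 'increasing', then run patience tails on the negated sequence:
-2 → extends → [-2]
-35 → replaces -2 → [-35]
-23 → extends → [-35, -23]
-9 → extends → [-35, -23, -9]
-16 → replaces -9 → [-35, -23, -16]
-13 → extends → [-35, -23, -16, -13]
-35 → already a tail → [-35, -23, -16, -13]
-14 → replaces -13 → [-35, -23, -16, -14]
-27 → replaces -23 → [-35, -27, -16, -14]
-17 → replaces -16 → [-35, -27, -17, -14]
-38 → replaces -35 → [-38, -27, -17, -14]
-14 → already a tail → [-38, -27, -17, -14]
-11 → extends → [-38, -27, -17, -14, -11]
-32 → replaces -27 → [-38, -32, -17, -14, -11]
Five tails, so the longest strictly decreasing subsequence of the original has length 5.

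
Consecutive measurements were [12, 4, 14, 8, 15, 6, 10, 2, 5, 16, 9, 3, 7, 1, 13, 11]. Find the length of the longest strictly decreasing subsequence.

Negate each value so 'decreasing' becomes 'increasing', then run patience tails on the negated sequence:
-12 → extends → [-12]
-4 → extends → [-12, -4]
-14 → replaces -12 → [-14, -4]
-8 → replaces -4 → [-14, -8]
-15 → replaces -14 → [-15, -8]
-6 → extends → [-15, -8, -6]
-10 → replaces -8 → [-15, -10, -6]
-2 → extends → [-15, -10, -6, -2]
-5 → replaces -2 → [-15, -10, -6, -5]
-16 → replaces -15 → [-16, -10, -6, -5]
-9 → replaces -6 → [-16, -10, -9, -5]
-3 → extends → [-16, -10, -9, -5, -3]
-7 → replaces -5 → [-16, -10, -9, -7, -3]
-1 → extends → [-16, -10, -9, -7, -3, -1]
-13 → replaces -10 → [-16, -13, -9, -7, -3, -1]
-11 → replaces -9 → [-16, -13, -11, -7, -3, -1]
Six tails, so the longest strictly decreasing subsequence of the original has length 6.

6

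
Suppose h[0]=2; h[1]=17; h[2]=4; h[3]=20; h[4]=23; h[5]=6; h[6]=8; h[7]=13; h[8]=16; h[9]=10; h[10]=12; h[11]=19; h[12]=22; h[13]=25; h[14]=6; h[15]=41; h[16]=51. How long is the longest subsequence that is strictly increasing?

11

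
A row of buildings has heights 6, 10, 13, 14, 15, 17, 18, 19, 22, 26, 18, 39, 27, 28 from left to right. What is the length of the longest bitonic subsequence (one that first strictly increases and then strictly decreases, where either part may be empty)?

12

inc[i] = longest strictly increasing subsequence ending at i; dec[i] = longest strictly decreasing subsequence starting at i:
i:      1  2  3  4  5  6  7  8  9 10 11 12 13 14
a[i]:   6 10 13 14 15 17 18 19 22 26 18 39 27 28
inc:    1  2  3  4  5  6  7  8  9 10  7 11 11 12
dec:    1  1  1  1  1  1  1  2  2  2  1  2  1  1
Best peak at i=12 (value 39): inc=11, dec=2, length 11+2−1 = 12.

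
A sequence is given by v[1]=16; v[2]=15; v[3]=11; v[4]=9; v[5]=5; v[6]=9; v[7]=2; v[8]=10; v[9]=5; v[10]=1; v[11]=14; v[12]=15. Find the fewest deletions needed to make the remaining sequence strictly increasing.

7

Fewest deletions = n − (longest strictly increasing subsequence).
Patience tails:
16 → extends → [16]
15 → replaces 16 → [15]
11 → replaces 15 → [11]
9 → replaces 11 → [9]
5 → replaces 9 → [5]
9 → extends → [5, 9]
2 → replaces 5 → [2, 9]
10 → extends → [2, 9, 10]
5 → replaces 9 → [2, 5, 10]
1 → replaces 2 → [1, 5, 10]
14 → extends → [1, 5, 10, 14]
15 → extends → [1, 5, 10, 14, 15]
Longest strictly increasing subsequence has length 5, so deletions = 12 − 5 = 7.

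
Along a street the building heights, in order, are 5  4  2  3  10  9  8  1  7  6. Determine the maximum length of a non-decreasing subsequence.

3

Track the smallest tail for each achievable length (allowing ties):
5 → extends → [5]
4 → replaces 5 → [4]
2 → replaces 4 → [2]
3 → extends → [2, 3]
10 → extends → [2, 3, 10]
9 → replaces 10 → [2, 3, 9]
8 → replaces 9 → [2, 3, 8]
1 → replaces 2 → [1, 3, 8]
7 → replaces 8 → [1, 3, 7]
6 → replaces 7 → [1, 3, 6]
Three tails, so the longest non-decreasing subsequence has length 3 (e.g. 2, 3, 10).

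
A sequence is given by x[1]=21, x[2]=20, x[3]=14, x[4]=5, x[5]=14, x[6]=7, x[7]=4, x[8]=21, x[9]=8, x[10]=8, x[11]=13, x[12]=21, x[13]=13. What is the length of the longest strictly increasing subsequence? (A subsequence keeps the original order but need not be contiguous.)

5

Track the smallest tail for each achievable length (strict):
21 → extends → [21]
20 → replaces 21 → [20]
14 → replaces 20 → [14]
5 → replaces 14 → [5]
14 → extends → [5, 14]
7 → replaces 14 → [5, 7]
4 → replaces 5 → [4, 7]
21 → extends → [4, 7, 21]
8 → replaces 21 → [4, 7, 8]
8 → already a tail → [4, 7, 8]
13 → extends → [4, 7, 8, 13]
21 → extends → [4, 7, 8, 13, 21]
13 → already a tail → [4, 7, 8, 13, 21]
Five tails, so the longest strictly increasing subsequence has length 5 (e.g. 5, 7, 8, 13, 21).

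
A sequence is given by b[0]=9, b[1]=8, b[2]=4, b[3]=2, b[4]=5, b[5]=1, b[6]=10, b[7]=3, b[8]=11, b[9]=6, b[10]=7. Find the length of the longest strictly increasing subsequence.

4

Let dp[i] be the length of the longest such subsequence ending at index i:
i:      0  1  2  3  4  5  6  7  8  9 10
b[i]:   9  8  4  2  5  1 10  3 11  6  7
dp:     1  1  1  1  2  1  3  2  4  3  4
Maximum dp value is 4.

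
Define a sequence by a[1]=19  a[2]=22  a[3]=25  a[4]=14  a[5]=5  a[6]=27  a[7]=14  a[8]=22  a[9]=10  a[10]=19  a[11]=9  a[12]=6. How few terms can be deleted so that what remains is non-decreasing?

Fewest deletions = n − (longest non-decreasing subsequence).
Patience tails:
19 → extends → [19]
22 → extends → [19, 22]
25 → extends → [19, 22, 25]
14 → replaces 19 → [14, 22, 25]
5 → replaces 14 → [5, 22, 25]
27 → extends → [5, 22, 25, 27]
14 → replaces 22 → [5, 14, 25, 27]
22 → replaces 25 → [5, 14, 22, 27]
10 → replaces 14 → [5, 10, 22, 27]
19 → replaces 22 → [5, 10, 19, 27]
9 → replaces 10 → [5, 9, 19, 27]
6 → replaces 9 → [5, 6, 19, 27]
Longest non-decreasing subsequence has length 4, so deletions = 12 − 4 = 8.

8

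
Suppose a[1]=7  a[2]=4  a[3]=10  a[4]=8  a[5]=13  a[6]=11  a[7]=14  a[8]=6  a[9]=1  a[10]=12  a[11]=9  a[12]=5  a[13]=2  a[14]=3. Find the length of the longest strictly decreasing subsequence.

5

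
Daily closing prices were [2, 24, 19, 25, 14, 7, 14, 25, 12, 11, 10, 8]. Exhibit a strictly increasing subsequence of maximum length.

Patience tails give the LIS length; then backtrack through the dp parents:
2 → extends → [2]
24 → extends → [2, 24]
19 → replaces 24 → [2, 19]
25 → extends → [2, 19, 25]
14 → replaces 19 → [2, 14, 25]
7 → replaces 14 → [2, 7, 25]
14 → replaces 25 → [2, 7, 14]
25 → extends → [2, 7, 14, 25]
12 → replaces 14 → [2, 7, 12, 25]
11 → replaces 12 → [2, 7, 11, 25]
10 → replaces 11 → [2, 7, 10, 25]
8 → replaces 10 → [2, 7, 8, 25]
Length 4; one witness is 2, 7, 14, 25.

2, 7, 14, 25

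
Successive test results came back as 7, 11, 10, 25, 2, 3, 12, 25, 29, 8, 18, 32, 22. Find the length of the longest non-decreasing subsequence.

6

Track the smallest tail for each achievable length (allowing ties):
7 → extends → [7]
11 → extends → [7, 11]
10 → replaces 11 → [7, 10]
25 → extends → [7, 10, 25]
2 → replaces 7 → [2, 10, 25]
3 → replaces 10 → [2, 3, 25]
12 → replaces 25 → [2, 3, 12]
25 → extends → [2, 3, 12, 25]
29 → extends → [2, 3, 12, 25, 29]
8 → replaces 12 → [2, 3, 8, 25, 29]
18 → replaces 25 → [2, 3, 8, 18, 29]
32 → extends → [2, 3, 8, 18, 29, 32]
22 → replaces 29 → [2, 3, 8, 18, 22, 32]
Six tails, so the longest non-decreasing subsequence has length 6 (e.g. 7, 11, 25, 25, 29, 32).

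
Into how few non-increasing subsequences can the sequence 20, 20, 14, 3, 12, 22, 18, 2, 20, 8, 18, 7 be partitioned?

4

The minimum number of non-increasing subsequences covering a sequence equals the length of its longest strictly increasing subsequence.
LIS length is 4 (e.g. 3, 12, 18, 20), so 4 piles are needed.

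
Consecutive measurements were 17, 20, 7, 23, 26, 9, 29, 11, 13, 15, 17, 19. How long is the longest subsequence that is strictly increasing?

7

Track the smallest tail for each achievable length (strict):
17 → extends → [17]
20 → extends → [17, 20]
7 → replaces 17 → [7, 20]
23 → extends → [7, 20, 23]
26 → extends → [7, 20, 23, 26]
9 → replaces 20 → [7, 9, 23, 26]
29 → extends → [7, 9, 23, 26, 29]
11 → replaces 23 → [7, 9, 11, 26, 29]
13 → replaces 26 → [7, 9, 11, 13, 29]
15 → replaces 29 → [7, 9, 11, 13, 15]
17 → extends → [7, 9, 11, 13, 15, 17]
19 → extends → [7, 9, 11, 13, 15, 17, 19]
Seven tails, so the longest strictly increasing subsequence has length 7 (e.g. 7, 9, 11, 13, 15, 17, 19).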